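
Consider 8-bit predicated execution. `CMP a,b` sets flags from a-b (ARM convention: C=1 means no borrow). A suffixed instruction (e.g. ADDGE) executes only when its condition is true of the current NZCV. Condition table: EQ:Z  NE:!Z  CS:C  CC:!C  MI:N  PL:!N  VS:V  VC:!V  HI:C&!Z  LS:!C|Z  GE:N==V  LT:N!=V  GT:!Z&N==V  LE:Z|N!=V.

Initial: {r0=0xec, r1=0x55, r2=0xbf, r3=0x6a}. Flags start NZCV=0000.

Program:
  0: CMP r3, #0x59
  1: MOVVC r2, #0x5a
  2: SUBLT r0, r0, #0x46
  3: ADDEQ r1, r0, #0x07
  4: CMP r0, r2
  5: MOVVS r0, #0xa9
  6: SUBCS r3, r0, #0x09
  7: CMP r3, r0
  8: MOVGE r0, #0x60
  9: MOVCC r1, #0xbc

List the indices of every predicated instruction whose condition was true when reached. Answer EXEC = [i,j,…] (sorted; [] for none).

[0] flags=0010 → (cmp)
[1] flags=0010 VC?T → r2=0x5a
[2] flags=0010 LT?F → skip
[3] flags=0010 EQ?F → skip
[4] flags=1010 → (cmp)
[5] flags=1010 VS?F → skip
[6] flags=1010 CS?T → r3=0xe3
[7] flags=1000 → (cmp)
[8] flags=1000 GE?F → skip
[9] flags=1000 CC?T → r1=0xbc

EXEC = [1,6,9]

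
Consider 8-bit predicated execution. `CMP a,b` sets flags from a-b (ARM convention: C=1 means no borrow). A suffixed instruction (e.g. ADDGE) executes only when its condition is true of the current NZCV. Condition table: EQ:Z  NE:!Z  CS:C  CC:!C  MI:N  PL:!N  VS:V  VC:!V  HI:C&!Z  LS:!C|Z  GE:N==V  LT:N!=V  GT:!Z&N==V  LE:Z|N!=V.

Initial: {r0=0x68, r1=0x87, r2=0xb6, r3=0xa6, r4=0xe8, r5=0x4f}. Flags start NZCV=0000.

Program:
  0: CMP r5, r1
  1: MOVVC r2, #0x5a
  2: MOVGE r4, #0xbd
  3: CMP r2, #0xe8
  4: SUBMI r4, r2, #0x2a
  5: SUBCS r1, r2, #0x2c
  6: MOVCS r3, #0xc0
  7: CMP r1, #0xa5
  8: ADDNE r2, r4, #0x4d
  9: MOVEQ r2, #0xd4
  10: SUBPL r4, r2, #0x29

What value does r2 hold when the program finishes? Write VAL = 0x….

VAL = 0xd9

[0] flags=1001 → (cmp)
[1] flags=1001 VC?F → skip
[2] flags=1001 GE?T → r4=0xbd
[3] flags=1000 → (cmp)
[4] flags=1000 MI?T → r4=0x8c
[5] flags=1000 CS?F → skip
[6] flags=1000 CS?F → skip
[7] flags=1000 → (cmp)
[8] flags=1000 NE?T → r2=0xd9
[9] flags=1000 EQ?F → skip
[10] flags=1000 PL?F → skip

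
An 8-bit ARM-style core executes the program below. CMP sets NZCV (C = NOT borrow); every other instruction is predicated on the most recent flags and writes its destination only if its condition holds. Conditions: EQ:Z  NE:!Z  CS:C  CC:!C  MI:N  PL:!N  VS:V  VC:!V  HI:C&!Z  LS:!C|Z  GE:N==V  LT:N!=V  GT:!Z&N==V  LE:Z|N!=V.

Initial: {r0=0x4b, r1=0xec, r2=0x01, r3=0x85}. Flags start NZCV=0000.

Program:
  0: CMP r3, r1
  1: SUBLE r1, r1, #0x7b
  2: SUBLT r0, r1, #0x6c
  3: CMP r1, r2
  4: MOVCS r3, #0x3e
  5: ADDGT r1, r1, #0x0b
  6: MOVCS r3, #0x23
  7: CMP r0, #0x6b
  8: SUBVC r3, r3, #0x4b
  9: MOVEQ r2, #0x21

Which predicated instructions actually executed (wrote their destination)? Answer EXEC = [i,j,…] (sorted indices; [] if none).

EXEC = [1,2,4,5,6,8]

0: ✓ CMP  NZCV=1000
1: ✓ SUBLE  r1←0x71
2: ✓ SUBLT  r0←0x05
3: ✓ CMP  NZCV=0010
4: ✓ MOVCS  r3←0x3e
5: ✓ ADDGT  r1←0x7c
6: ✓ MOVCS  r3←0x23
7: ✓ CMP  NZCV=1000
8: ✓ SUBVC  r3←0xd8
9: · MOVEQ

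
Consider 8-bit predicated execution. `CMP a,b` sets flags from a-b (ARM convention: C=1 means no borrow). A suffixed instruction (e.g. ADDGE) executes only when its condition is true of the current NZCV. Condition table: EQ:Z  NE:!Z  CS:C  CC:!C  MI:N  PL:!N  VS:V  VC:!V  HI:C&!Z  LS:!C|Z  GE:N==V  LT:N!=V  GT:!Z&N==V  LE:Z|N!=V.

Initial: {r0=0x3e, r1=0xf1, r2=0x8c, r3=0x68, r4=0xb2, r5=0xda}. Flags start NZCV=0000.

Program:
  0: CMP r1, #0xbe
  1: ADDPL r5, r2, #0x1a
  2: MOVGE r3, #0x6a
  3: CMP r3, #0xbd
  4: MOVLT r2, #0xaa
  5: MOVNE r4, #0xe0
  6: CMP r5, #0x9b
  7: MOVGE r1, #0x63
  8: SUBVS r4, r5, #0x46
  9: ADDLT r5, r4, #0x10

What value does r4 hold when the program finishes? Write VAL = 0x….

VAL = 0xe0

[0] flags=0010 → (cmp)
[1] flags=0010 PL?T → r5=0xa6
[2] flags=0010 GE?T → r3=0x6a
[3] flags=1001 → (cmp)
[4] flags=1001 LT?F → skip
[5] flags=1001 NE?T → r4=0xe0
[6] flags=0010 → (cmp)
[7] flags=0010 GE?T → r1=0x63
[8] flags=0010 VS?F → skip
[9] flags=0010 LT?F → skip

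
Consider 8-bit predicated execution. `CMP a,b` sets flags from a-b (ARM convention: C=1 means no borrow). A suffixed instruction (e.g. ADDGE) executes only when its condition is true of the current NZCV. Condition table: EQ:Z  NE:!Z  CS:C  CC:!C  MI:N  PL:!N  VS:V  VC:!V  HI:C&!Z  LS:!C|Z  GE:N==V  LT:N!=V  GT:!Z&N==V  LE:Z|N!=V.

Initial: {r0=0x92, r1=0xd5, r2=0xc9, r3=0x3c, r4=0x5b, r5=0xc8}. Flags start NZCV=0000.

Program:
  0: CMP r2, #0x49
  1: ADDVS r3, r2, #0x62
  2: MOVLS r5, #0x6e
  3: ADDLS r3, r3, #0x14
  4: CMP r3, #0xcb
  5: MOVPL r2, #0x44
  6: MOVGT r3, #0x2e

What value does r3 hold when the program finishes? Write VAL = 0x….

VAL = 0x2e

0: ✓ CMP  NZCV=1010
1: · ADDVS
2: · MOVLS
3: · ADDLS
4: ✓ CMP  NZCV=0000
5: ✓ MOVPL  r2←0x44
6: ✓ MOVGT  r3←0x2e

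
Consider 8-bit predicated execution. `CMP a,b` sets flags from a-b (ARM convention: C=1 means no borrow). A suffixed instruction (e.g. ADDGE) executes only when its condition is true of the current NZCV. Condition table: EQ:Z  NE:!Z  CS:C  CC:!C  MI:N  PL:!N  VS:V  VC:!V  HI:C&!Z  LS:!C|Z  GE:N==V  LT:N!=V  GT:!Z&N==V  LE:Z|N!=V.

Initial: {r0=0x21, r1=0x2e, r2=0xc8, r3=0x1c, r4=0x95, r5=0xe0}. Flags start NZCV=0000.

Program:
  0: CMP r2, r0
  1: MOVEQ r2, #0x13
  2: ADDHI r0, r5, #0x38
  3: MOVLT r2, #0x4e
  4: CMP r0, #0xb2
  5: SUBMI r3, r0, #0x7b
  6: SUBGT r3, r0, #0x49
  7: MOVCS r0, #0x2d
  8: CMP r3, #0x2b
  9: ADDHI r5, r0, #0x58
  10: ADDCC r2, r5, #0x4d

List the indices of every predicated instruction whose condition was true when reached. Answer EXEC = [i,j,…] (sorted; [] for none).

0: ✓ CMP  NZCV=1010
1: · MOVEQ
2: ✓ ADDHI  r0←0x18
3: ✓ MOVLT  r2←0x4e
4: ✓ CMP  NZCV=0000
5: · SUBMI
6: ✓ SUBGT  r3←0xcf
7: · MOVCS
8: ✓ CMP  NZCV=1010
9: ✓ ADDHI  r5←0x70
10: · ADDCC

EXEC = [2,3,6,9]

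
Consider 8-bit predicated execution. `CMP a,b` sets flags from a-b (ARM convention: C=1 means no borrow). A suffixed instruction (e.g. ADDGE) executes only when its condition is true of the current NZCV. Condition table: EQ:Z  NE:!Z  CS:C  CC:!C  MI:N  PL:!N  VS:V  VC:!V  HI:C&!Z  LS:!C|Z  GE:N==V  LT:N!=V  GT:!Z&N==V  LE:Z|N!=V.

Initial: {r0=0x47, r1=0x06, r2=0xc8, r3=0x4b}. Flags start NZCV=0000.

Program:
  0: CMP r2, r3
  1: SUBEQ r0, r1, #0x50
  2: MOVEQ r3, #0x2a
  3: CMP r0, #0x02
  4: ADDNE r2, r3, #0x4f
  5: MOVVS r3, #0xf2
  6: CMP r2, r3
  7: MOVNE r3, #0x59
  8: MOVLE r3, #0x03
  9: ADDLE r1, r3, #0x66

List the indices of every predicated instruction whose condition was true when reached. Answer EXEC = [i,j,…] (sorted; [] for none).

EXEC = [4,7,8,9]

0: ✓ CMP  NZCV=0011
1: · SUBEQ
2: · MOVEQ
3: ✓ CMP  NZCV=0010
4: ✓ ADDNE  r2←0x9a
5: · MOVVS
6: ✓ CMP  NZCV=0011
7: ✓ MOVNE  r3←0x59
8: ✓ MOVLE  r3←0x03
9: ✓ ADDLE  r1←0x69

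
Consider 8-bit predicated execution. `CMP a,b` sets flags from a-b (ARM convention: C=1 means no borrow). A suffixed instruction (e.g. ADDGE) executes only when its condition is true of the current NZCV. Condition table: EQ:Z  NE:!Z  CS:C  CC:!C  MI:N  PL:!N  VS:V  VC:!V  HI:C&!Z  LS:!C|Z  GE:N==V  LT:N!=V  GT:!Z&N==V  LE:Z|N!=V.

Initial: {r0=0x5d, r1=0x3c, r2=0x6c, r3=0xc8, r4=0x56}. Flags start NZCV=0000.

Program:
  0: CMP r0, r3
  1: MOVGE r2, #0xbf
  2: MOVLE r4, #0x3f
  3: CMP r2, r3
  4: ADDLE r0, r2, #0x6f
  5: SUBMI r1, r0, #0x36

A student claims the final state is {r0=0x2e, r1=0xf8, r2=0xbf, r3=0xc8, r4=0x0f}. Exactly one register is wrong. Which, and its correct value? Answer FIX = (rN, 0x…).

[0] flags=1001 → (cmp)
[1] flags=1001 GE?T → r2=0xbf
[2] flags=1001 LE?F → skip
[3] flags=1000 → (cmp)
[4] flags=1000 LE?T → r0=0x2e
[5] flags=1000 MI?T → r1=0xf8

FIX = (r4, 0x56)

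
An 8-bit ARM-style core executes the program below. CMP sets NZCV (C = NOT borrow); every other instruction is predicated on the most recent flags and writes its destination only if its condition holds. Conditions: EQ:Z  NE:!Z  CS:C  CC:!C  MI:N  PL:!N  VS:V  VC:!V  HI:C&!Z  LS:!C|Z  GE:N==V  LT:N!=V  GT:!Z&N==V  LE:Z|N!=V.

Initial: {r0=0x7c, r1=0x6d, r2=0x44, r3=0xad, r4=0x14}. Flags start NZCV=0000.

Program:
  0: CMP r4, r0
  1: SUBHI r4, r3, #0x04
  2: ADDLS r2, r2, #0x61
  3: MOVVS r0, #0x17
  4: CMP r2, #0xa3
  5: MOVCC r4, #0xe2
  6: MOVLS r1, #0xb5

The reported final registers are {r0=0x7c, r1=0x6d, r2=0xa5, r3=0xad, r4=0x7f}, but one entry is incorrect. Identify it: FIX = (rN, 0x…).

0: ✓ CMP  NZCV=1000
1: · SUBHI
2: ✓ ADDLS  r2←0xa5
3: · MOVVS
4: ✓ CMP  NZCV=0010
5: · MOVCC
6: · MOVLS

FIX = (r4, 0x14)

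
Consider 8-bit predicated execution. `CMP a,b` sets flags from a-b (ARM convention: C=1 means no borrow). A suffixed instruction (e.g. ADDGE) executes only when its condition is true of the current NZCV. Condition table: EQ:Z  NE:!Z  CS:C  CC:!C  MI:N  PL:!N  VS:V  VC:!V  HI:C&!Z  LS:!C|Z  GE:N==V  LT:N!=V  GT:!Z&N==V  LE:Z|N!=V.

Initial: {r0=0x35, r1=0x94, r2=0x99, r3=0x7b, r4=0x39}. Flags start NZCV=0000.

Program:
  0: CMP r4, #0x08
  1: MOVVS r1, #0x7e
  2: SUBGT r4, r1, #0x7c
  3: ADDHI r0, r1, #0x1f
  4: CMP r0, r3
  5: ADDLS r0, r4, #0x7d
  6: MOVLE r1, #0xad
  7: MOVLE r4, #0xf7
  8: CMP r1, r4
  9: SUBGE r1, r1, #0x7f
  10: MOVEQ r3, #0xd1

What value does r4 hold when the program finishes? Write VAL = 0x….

VAL = 0xf7

[0] flags=0010 → (cmp)
[1] flags=0010 VS?F → skip
[2] flags=0010 GT?T → r4=0x18
[3] flags=0010 HI?T → r0=0xb3
[4] flags=0011 → (cmp)
[5] flags=0011 LS?F → skip
[6] flags=0011 LE?T → r1=0xad
[7] flags=0011 LE?T → r4=0xf7
[8] flags=1000 → (cmp)
[9] flags=1000 GE?F → skip
[10] flags=1000 EQ?F → skip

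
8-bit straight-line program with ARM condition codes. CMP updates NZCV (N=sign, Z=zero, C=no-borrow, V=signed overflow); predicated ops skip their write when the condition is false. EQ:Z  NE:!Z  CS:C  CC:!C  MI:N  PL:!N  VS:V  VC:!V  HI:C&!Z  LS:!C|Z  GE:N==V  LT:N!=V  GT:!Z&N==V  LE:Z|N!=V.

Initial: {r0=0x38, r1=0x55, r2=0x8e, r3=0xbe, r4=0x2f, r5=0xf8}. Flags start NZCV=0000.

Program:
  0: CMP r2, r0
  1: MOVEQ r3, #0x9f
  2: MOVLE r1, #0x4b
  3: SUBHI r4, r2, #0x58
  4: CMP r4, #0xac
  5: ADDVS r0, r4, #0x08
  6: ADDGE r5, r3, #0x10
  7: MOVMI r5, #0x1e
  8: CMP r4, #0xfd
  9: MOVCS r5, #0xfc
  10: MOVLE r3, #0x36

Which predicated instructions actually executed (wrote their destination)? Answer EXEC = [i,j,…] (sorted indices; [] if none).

EXEC = [2,3,5,6,7]

[0] flags=0011 → (cmp)
[1] flags=0011 EQ?F → skip
[2] flags=0011 LE?T → r1=0x4b
[3] flags=0011 HI?T → r4=0x36
[4] flags=1001 → (cmp)
[5] flags=1001 VS?T → r0=0x3e
[6] flags=1001 GE?T → r5=0xce
[7] flags=1001 MI?T → r5=0x1e
[8] flags=0000 → (cmp)
[9] flags=0000 CS?F → skip
[10] flags=0000 LE?F → skip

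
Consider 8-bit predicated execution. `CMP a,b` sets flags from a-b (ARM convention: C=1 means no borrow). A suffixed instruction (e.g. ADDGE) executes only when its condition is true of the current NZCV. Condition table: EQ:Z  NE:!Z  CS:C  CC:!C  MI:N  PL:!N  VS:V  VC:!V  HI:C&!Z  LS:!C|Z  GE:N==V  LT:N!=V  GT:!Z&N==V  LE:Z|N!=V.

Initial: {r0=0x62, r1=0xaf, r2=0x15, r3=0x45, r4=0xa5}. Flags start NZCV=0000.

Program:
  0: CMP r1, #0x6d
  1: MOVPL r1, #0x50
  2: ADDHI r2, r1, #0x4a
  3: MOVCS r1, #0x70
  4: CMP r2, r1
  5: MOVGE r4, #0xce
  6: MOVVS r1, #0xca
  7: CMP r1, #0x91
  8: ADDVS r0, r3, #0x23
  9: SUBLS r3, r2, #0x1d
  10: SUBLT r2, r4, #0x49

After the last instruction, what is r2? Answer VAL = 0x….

VAL = 0x9a

0: ✓ CMP  NZCV=0011
1: ✓ MOVPL  r1←0x50
2: ✓ ADDHI  r2←0x9a
3: ✓ MOVCS  r1←0x70
4: ✓ CMP  NZCV=0011
5: · MOVGE
6: ✓ MOVVS  r1←0xca
7: ✓ CMP  NZCV=0010
8: · ADDVS
9: · SUBLS
10: · SUBLT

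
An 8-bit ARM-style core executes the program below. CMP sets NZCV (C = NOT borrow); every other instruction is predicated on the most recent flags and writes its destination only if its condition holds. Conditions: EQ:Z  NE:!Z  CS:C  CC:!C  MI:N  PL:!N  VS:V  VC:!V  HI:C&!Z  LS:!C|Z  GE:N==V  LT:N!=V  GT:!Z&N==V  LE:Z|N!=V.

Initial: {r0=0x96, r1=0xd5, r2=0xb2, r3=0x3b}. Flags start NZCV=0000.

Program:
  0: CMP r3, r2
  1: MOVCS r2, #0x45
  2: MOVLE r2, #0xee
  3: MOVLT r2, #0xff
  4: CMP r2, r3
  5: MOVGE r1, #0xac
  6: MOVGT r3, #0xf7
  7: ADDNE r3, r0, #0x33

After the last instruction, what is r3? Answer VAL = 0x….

VAL = 0xc9

[0] flags=1001 → (cmp)
[1] flags=1001 CS?F → skip
[2] flags=1001 LE?F → skip
[3] flags=1001 LT?F → skip
[4] flags=0011 → (cmp)
[5] flags=0011 GE?F → skip
[6] flags=0011 GT?F → skip
[7] flags=0011 NE?T → r3=0xc9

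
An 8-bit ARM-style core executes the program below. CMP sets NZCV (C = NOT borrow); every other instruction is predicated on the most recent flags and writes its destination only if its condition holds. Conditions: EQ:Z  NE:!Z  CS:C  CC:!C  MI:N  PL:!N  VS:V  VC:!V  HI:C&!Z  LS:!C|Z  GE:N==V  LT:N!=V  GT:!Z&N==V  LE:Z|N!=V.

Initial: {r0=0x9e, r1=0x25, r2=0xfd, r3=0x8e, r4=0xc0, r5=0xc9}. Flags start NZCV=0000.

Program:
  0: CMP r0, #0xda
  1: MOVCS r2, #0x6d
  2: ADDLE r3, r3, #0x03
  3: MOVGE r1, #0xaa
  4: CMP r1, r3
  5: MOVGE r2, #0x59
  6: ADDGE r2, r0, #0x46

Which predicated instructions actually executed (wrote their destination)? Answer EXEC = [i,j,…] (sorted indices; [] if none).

[0] flags=1000 → (cmp)
[1] flags=1000 CS?F → skip
[2] flags=1000 LE?T → r3=0x91
[3] flags=1000 GE?F → skip
[4] flags=1001 → (cmp)
[5] flags=1001 GE?T → r2=0x59
[6] flags=1001 GE?T → r2=0xe4

EXEC = [2,5,6]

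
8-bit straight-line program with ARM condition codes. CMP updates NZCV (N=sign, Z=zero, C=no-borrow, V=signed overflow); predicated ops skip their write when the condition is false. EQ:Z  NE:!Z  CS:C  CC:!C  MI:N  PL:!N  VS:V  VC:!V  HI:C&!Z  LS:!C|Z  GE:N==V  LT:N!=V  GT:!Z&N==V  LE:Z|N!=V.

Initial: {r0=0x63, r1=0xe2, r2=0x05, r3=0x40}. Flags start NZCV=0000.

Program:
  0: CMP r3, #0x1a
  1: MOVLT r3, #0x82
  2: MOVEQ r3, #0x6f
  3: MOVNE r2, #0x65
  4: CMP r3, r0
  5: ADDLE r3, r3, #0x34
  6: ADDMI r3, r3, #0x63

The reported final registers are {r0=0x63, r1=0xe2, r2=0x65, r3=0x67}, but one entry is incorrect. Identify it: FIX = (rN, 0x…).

0: ✓ CMP  NZCV=0010
1: · MOVLT
2: · MOVEQ
3: ✓ MOVNE  r2←0x65
4: ✓ CMP  NZCV=1000
5: ✓ ADDLE  r3←0x74
6: ✓ ADDMI  r3←0xd7

FIX = (r3, 0xd7)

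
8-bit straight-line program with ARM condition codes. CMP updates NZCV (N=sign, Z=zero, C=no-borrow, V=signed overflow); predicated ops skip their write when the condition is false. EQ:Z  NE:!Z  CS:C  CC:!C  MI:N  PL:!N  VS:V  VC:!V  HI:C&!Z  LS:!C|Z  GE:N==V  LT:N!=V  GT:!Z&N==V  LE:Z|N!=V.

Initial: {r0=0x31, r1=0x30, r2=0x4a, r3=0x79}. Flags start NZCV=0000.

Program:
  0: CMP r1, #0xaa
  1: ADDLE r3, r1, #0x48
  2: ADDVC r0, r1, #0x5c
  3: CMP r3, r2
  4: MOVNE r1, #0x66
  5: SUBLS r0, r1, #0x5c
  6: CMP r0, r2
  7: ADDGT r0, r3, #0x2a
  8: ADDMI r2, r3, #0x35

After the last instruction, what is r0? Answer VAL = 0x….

VAL = 0x31

0: ✓ CMP  NZCV=1001
1: · ADDLE
2: · ADDVC
3: ✓ CMP  NZCV=0010
4: ✓ MOVNE  r1←0x66
5: · SUBLS
6: ✓ CMP  NZCV=1000
7: · ADDGT
8: ✓ ADDMI  r2←0xae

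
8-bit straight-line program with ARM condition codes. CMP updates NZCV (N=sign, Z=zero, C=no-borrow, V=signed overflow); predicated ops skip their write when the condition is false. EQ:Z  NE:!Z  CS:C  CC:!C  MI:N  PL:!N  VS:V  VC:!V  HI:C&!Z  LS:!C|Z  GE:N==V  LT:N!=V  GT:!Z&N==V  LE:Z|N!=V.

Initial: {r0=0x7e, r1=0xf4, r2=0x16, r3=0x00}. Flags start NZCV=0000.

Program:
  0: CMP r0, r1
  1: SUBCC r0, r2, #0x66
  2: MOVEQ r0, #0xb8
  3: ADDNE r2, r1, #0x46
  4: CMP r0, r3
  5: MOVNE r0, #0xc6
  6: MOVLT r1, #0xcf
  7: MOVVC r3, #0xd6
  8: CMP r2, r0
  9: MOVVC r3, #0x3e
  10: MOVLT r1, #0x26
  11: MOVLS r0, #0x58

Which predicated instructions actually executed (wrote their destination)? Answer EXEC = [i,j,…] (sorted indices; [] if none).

EXEC = [1,3,5,6,7,9,11]

0: ✓ CMP  NZCV=1001
1: ✓ SUBCC  r0←0xb0
2: · MOVEQ
3: ✓ ADDNE  r2←0x3a
4: ✓ CMP  NZCV=1010
5: ✓ MOVNE  r0←0xc6
6: ✓ MOVLT  r1←0xcf
7: ✓ MOVVC  r3←0xd6
8: ✓ CMP  NZCV=0000
9: ✓ MOVVC  r3←0x3e
10: · MOVLT
11: ✓ MOVLS  r0←0x58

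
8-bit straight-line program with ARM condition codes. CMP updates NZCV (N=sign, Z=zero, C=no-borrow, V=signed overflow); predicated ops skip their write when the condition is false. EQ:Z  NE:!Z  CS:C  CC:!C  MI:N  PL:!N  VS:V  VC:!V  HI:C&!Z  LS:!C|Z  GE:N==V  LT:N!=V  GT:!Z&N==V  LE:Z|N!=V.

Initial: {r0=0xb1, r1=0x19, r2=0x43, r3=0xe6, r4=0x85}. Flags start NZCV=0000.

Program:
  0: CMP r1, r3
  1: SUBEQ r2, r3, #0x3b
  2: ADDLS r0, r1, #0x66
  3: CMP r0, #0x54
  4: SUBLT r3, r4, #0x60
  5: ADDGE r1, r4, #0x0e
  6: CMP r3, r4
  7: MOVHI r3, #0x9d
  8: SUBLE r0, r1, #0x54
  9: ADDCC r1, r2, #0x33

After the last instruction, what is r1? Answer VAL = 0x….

VAL = 0x93

[0] flags=0000 → (cmp)
[1] flags=0000 EQ?F → skip
[2] flags=0000 LS?T → r0=0x7f
[3] flags=0010 → (cmp)
[4] flags=0010 LT?F → skip
[5] flags=0010 GE?T → r1=0x93
[6] flags=0010 → (cmp)
[7] flags=0010 HI?T → r3=0x9d
[8] flags=0010 LE?F → skip
[9] flags=0010 CC?F → skip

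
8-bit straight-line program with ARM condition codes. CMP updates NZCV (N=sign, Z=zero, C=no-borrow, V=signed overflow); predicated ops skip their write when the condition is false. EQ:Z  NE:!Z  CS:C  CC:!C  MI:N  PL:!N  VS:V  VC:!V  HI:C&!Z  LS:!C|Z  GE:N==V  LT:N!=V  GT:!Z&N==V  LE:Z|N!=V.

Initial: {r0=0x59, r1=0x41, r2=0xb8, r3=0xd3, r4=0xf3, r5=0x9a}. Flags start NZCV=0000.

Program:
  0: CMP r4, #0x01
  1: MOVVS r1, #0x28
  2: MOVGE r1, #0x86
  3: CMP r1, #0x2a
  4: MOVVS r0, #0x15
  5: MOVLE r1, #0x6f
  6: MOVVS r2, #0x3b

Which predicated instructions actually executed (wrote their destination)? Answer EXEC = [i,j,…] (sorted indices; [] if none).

0: ✓ CMP  NZCV=1010
1: · MOVVS
2: · MOVGE
3: ✓ CMP  NZCV=0010
4: · MOVVS
5: · MOVLE
6: · MOVVS

EXEC = []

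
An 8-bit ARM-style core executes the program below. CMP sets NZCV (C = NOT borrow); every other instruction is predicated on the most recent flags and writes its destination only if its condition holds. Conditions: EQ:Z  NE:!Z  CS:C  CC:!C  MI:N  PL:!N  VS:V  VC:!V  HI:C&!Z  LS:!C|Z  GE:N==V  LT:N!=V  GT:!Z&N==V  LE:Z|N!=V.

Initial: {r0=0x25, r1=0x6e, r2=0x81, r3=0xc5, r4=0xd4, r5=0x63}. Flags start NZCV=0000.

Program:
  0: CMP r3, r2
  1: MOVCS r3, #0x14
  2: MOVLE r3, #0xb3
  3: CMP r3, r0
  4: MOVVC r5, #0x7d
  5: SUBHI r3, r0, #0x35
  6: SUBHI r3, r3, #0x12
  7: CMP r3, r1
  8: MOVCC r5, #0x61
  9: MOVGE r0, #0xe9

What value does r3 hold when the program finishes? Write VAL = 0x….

VAL = 0x14

[0] flags=0010 → (cmp)
[1] flags=0010 CS?T → r3=0x14
[2] flags=0010 LE?F → skip
[3] flags=1000 → (cmp)
[4] flags=1000 VC?T → r5=0x7d
[5] flags=1000 HI?F → skip
[6] flags=1000 HI?F → skip
[7] flags=1000 → (cmp)
[8] flags=1000 CC?T → r5=0x61
[9] flags=1000 GE?F → skip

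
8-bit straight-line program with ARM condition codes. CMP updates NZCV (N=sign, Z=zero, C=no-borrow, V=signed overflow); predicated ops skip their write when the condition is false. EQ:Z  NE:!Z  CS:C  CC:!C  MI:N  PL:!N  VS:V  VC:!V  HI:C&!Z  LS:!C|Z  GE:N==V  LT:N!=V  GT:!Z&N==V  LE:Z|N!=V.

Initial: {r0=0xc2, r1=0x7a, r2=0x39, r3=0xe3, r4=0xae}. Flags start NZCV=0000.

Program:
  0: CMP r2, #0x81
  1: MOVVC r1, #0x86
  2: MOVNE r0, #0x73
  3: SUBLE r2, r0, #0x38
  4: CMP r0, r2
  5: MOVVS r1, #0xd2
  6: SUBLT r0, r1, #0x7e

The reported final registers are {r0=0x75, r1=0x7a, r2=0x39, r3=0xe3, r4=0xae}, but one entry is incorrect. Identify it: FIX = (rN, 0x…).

FIX = (r0, 0x73)

0: ✓ CMP  NZCV=1001
1: · MOVVC
2: ✓ MOVNE  r0←0x73
3: · SUBLE
4: ✓ CMP  NZCV=0010
5: · MOVVS
6: · SUBLT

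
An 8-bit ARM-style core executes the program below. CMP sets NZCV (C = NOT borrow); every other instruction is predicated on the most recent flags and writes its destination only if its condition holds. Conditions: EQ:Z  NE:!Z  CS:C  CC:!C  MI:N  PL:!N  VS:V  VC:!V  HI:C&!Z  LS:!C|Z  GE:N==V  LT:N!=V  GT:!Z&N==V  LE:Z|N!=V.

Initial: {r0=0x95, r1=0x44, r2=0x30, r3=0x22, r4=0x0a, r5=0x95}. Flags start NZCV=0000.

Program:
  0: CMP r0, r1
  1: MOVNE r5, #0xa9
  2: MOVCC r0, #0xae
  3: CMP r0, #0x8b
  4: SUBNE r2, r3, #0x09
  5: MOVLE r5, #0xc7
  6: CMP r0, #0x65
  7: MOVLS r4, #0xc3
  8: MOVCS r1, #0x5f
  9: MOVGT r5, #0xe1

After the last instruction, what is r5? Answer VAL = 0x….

0: ✓ CMP  NZCV=0011
1: ✓ MOVNE  r5←0xa9
2: · MOVCC
3: ✓ CMP  NZCV=0010
4: ✓ SUBNE  r2←0x19
5: · MOVLE
6: ✓ CMP  NZCV=0011
7: · MOVLS
8: ✓ MOVCS  r1←0x5f
9: · MOVGT

VAL = 0xa9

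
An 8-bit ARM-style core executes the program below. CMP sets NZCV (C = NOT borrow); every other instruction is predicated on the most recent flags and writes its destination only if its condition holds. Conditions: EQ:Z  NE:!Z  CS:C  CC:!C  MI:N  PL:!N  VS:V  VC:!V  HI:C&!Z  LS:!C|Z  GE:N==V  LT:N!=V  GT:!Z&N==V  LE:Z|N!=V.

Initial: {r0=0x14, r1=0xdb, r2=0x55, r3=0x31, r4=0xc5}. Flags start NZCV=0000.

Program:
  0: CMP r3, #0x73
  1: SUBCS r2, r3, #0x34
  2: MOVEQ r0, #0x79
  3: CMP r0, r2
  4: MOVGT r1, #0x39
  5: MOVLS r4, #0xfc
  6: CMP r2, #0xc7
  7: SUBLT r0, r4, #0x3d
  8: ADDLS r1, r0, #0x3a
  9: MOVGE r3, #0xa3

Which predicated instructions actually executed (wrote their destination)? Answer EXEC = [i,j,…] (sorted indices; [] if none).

0: ✓ CMP  NZCV=1000
1: · SUBCS
2: · MOVEQ
3: ✓ CMP  NZCV=1000
4: · MOVGT
5: ✓ MOVLS  r4←0xfc
6: ✓ CMP  NZCV=1001
7: · SUBLT
8: ✓ ADDLS  r1←0x4e
9: ✓ MOVGE  r3←0xa3

EXEC = [5,8,9]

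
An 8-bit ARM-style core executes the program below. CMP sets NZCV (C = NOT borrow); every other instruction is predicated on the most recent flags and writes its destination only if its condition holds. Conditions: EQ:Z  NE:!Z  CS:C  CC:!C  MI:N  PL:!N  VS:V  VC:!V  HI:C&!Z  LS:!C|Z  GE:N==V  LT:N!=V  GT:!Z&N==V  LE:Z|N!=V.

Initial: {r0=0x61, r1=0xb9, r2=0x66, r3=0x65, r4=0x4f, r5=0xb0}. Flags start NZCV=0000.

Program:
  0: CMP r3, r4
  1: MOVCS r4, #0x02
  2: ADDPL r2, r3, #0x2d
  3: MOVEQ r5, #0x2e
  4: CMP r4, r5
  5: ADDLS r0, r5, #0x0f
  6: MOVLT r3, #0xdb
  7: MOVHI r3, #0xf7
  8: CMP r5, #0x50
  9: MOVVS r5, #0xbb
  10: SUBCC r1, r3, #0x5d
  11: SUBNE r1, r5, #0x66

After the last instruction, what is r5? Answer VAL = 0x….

[0] flags=0010 → (cmp)
[1] flags=0010 CS?T → r4=0x02
[2] flags=0010 PL?T → r2=0x92
[3] flags=0010 EQ?F → skip
[4] flags=0000 → (cmp)
[5] flags=0000 LS?T → r0=0xbf
[6] flags=0000 LT?F → skip
[7] flags=0000 HI?F → skip
[8] flags=0011 → (cmp)
[9] flags=0011 VS?T → r5=0xbb
[10] flags=0011 CC?F → skip
[11] flags=0011 NE?T → r1=0x55

VAL = 0xbb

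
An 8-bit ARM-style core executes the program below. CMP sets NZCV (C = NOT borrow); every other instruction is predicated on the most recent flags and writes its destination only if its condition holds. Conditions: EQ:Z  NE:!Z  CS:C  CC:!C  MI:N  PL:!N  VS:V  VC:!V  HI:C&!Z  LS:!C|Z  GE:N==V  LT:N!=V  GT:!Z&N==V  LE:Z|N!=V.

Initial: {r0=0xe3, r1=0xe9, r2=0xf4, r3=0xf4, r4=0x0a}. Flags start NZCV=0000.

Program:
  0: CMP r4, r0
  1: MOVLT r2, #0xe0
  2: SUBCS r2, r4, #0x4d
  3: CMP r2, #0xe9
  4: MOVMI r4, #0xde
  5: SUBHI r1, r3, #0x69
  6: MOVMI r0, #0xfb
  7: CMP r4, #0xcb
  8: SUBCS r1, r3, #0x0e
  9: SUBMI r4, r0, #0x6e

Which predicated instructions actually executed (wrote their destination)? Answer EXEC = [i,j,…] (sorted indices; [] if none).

0: ✓ CMP  NZCV=0000
1: · MOVLT
2: · SUBCS
3: ✓ CMP  NZCV=0010
4: · MOVMI
5: ✓ SUBHI  r1←0x8b
6: · MOVMI
7: ✓ CMP  NZCV=0000
8: · SUBCS
9: · SUBMI

EXEC = [5]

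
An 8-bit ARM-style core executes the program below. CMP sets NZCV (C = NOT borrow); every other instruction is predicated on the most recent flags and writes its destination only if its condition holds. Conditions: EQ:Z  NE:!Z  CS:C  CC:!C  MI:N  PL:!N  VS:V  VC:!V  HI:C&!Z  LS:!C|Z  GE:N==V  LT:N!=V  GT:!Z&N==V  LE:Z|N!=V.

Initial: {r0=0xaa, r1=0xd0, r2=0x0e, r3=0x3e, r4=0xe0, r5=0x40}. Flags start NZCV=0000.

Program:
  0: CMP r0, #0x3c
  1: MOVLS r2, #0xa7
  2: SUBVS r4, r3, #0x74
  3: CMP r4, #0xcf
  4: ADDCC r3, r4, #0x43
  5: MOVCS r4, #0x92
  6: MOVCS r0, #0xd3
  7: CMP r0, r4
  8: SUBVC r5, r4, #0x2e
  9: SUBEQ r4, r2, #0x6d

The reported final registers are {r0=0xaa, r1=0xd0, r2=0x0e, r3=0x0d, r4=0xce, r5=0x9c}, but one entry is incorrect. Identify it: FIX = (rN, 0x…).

FIX = (r4, 0xca)

0: ✓ CMP  NZCV=0011
1: · MOVLS
2: ✓ SUBVS  r4←0xca
3: ✓ CMP  NZCV=1000
4: ✓ ADDCC  r3←0x0d
5: · MOVCS
6: · MOVCS
7: ✓ CMP  NZCV=1000
8: ✓ SUBVC  r5←0x9c
9: · SUBEQ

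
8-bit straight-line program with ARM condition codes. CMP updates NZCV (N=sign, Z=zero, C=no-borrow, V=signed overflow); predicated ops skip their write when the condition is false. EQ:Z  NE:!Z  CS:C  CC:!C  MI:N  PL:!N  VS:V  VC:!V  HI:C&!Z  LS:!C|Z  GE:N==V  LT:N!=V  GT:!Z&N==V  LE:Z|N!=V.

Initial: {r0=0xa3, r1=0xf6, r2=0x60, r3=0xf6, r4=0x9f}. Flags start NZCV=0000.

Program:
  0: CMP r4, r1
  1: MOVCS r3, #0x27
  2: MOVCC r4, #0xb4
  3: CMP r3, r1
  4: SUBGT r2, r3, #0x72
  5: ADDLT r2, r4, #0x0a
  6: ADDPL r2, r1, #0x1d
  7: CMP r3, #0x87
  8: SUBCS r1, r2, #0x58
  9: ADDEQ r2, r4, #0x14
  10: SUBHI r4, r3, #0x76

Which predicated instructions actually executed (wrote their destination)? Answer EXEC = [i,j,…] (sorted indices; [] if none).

0: ✓ CMP  NZCV=1000
1: · MOVCS
2: ✓ MOVCC  r4←0xb4
3: ✓ CMP  NZCV=0110
4: · SUBGT
5: · ADDLT
6: ✓ ADDPL  r2←0x13
7: ✓ CMP  NZCV=0010
8: ✓ SUBCS  r1←0xbb
9: · ADDEQ
10: ✓ SUBHI  r4←0x80

EXEC = [2,6,8,10]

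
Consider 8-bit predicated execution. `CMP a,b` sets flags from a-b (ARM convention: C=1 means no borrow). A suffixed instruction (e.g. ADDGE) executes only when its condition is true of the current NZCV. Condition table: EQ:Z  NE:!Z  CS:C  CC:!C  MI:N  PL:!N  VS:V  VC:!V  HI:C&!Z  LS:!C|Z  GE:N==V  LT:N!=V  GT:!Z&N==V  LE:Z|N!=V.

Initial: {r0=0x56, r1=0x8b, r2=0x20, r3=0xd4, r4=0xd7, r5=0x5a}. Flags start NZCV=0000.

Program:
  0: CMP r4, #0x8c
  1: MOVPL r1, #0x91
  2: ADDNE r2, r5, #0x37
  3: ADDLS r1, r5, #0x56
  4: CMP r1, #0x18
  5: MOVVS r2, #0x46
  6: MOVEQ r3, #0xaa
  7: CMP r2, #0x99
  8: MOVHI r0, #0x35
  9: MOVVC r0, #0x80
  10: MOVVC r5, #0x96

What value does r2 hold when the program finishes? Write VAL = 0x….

0: ✓ CMP  NZCV=0010
1: ✓ MOVPL  r1←0x91
2: ✓ ADDNE  r2←0x91
3: · ADDLS
4: ✓ CMP  NZCV=0011
5: ✓ MOVVS  r2←0x46
6: · MOVEQ
7: ✓ CMP  NZCV=1001
8: · MOVHI
9: · MOVVC
10: · MOVVC

VAL = 0x46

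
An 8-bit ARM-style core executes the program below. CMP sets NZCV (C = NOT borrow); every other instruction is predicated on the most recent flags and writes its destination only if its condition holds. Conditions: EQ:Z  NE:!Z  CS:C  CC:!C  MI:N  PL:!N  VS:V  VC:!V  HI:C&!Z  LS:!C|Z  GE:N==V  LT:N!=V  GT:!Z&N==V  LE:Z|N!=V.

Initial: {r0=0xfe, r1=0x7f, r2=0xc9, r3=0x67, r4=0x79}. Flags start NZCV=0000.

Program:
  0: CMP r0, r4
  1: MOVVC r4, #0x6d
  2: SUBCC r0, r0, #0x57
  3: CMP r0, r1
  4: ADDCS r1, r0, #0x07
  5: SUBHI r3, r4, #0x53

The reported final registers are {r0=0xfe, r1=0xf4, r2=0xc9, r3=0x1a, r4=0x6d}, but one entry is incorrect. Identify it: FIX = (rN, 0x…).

FIX = (r1, 0x05)

[0] flags=1010 → (cmp)
[1] flags=1010 VC?T → r4=0x6d
[2] flags=1010 CC?F → skip
[3] flags=0011 → (cmp)
[4] flags=0011 CS?T → r1=0x05
[5] flags=0011 HI?T → r3=0x1a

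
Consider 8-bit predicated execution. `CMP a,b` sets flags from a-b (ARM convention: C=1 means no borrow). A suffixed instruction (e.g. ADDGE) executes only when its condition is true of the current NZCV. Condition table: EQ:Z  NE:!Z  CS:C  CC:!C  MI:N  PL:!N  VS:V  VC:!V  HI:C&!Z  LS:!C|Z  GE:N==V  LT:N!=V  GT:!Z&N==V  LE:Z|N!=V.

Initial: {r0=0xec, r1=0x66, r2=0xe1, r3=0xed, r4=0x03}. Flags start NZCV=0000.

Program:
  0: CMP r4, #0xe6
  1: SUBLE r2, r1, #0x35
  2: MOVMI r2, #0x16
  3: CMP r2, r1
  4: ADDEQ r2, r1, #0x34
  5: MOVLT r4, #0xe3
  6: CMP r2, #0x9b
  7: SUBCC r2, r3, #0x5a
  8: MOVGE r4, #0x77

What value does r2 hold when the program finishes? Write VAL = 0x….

VAL = 0xe1

[0] flags=0000 → (cmp)
[1] flags=0000 LE?F → skip
[2] flags=0000 MI?F → skip
[3] flags=0011 → (cmp)
[4] flags=0011 EQ?F → skip
[5] flags=0011 LT?T → r4=0xe3
[6] flags=0010 → (cmp)
[7] flags=0010 CC?F → skip
[8] flags=0010 GE?T → r4=0x77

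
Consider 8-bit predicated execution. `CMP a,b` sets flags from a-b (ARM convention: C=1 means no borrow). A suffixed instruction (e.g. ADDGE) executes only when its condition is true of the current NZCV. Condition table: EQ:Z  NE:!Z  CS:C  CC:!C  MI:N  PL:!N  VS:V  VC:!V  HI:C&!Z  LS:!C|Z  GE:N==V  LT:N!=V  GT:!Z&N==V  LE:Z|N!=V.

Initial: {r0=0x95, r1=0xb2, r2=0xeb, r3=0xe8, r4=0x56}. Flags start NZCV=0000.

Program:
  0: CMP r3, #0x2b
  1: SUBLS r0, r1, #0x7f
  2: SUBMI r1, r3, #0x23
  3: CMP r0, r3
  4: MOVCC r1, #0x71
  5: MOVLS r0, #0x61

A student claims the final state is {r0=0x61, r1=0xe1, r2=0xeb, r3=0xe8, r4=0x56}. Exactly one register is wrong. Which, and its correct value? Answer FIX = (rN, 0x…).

[0] flags=1010 → (cmp)
[1] flags=1010 LS?F → skip
[2] flags=1010 MI?T → r1=0xc5
[3] flags=1000 → (cmp)
[4] flags=1000 CC?T → r1=0x71
[5] flags=1000 LS?T → r0=0x61

FIX = (r1, 0x71)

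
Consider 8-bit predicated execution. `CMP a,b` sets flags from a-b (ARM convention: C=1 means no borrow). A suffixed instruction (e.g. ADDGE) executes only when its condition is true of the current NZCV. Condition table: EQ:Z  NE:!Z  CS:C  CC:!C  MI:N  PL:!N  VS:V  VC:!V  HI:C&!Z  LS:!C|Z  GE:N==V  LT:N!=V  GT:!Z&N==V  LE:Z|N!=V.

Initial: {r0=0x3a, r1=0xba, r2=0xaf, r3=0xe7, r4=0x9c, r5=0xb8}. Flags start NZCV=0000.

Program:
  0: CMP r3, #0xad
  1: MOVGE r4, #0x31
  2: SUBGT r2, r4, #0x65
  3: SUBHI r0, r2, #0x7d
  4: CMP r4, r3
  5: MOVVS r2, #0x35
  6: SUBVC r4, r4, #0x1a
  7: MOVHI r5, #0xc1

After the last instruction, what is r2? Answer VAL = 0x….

0: ✓ CMP  NZCV=0010
1: ✓ MOVGE  r4←0x31
2: ✓ SUBGT  r2←0xcc
3: ✓ SUBHI  r0←0x4f
4: ✓ CMP  NZCV=0000
5: · MOVVS
6: ✓ SUBVC  r4←0x17
7: · MOVHI

VAL = 0xcc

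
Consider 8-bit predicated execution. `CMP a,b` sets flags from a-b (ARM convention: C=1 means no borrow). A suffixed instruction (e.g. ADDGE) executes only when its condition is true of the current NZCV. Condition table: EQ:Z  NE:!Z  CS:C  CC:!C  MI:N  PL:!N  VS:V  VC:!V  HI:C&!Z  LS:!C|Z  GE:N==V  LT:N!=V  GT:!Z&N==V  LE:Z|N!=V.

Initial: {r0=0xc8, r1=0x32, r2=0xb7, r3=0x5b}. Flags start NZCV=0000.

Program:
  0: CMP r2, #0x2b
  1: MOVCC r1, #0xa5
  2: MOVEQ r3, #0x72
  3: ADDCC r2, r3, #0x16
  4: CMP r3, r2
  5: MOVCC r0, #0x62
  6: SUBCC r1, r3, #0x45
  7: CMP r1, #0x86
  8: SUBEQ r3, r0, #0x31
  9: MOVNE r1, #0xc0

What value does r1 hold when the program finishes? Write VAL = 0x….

VAL = 0xc0

[0] flags=1010 → (cmp)
[1] flags=1010 CC?F → skip
[2] flags=1010 EQ?F → skip
[3] flags=1010 CC?F → skip
[4] flags=1001 → (cmp)
[5] flags=1001 CC?T → r0=0x62
[6] flags=1001 CC?T → r1=0x16
[7] flags=1001 → (cmp)
[8] flags=1001 EQ?F → skip
[9] flags=1001 NE?T → r1=0xc0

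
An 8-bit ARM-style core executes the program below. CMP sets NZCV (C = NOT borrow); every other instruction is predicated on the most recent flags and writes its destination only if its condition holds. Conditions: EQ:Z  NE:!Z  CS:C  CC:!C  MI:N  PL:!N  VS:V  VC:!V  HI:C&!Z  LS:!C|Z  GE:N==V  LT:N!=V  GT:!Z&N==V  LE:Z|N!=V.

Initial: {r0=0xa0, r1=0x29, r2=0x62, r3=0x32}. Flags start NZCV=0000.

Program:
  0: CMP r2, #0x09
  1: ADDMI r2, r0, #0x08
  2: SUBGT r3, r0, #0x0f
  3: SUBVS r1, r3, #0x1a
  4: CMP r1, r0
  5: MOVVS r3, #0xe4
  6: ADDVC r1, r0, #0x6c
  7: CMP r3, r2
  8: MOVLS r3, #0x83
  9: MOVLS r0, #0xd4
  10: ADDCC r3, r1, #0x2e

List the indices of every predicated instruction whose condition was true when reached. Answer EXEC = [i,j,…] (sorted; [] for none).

EXEC = [2,5]

0: ✓ CMP  NZCV=0010
1: · ADDMI
2: ✓ SUBGT  r3←0x91
3: · SUBVS
4: ✓ CMP  NZCV=1001
5: ✓ MOVVS  r3←0xe4
6: · ADDVC
7: ✓ CMP  NZCV=1010
8: · MOVLS
9: · MOVLS
10: · ADDCC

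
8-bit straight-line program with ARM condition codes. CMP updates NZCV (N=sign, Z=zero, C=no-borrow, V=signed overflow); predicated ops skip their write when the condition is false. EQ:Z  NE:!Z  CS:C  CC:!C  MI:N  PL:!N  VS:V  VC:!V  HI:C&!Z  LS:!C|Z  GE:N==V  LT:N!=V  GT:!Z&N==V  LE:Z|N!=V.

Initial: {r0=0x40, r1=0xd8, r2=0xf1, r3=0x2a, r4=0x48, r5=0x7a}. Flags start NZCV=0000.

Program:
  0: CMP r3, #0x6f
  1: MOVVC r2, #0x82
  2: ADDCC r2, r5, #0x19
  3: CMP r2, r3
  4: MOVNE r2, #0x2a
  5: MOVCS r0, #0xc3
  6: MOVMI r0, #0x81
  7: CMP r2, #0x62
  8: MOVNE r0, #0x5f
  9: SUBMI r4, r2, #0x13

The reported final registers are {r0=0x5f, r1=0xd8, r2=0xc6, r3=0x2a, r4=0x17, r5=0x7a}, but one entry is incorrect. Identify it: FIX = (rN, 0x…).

[0] flags=1000 → (cmp)
[1] flags=1000 VC?T → r2=0x82
[2] flags=1000 CC?T → r2=0x93
[3] flags=0011 → (cmp)
[4] flags=0011 NE?T → r2=0x2a
[5] flags=0011 CS?T → r0=0xc3
[6] flags=0011 MI?F → skip
[7] flags=1000 → (cmp)
[8] flags=1000 NE?T → r0=0x5f
[9] flags=1000 MI?T → r4=0x17

FIX = (r2, 0x2a)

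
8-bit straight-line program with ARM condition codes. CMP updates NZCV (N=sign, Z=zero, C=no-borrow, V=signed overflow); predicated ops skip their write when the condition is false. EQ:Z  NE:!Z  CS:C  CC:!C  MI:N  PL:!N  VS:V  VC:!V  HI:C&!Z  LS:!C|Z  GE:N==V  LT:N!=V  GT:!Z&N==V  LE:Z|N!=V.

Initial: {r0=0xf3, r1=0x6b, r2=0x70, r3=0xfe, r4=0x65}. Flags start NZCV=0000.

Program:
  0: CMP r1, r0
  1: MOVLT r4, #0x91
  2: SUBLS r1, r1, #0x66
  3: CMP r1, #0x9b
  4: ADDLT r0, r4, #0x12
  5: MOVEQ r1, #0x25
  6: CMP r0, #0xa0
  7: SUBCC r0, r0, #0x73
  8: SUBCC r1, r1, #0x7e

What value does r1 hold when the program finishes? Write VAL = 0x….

[0] flags=0000 → (cmp)
[1] flags=0000 LT?F → skip
[2] flags=0000 LS?T → r1=0x05
[3] flags=0000 → (cmp)
[4] flags=0000 LT?F → skip
[5] flags=0000 EQ?F → skip
[6] flags=0010 → (cmp)
[7] flags=0010 CC?F → skip
[8] flags=0010 CC?F → skip

VAL = 0x05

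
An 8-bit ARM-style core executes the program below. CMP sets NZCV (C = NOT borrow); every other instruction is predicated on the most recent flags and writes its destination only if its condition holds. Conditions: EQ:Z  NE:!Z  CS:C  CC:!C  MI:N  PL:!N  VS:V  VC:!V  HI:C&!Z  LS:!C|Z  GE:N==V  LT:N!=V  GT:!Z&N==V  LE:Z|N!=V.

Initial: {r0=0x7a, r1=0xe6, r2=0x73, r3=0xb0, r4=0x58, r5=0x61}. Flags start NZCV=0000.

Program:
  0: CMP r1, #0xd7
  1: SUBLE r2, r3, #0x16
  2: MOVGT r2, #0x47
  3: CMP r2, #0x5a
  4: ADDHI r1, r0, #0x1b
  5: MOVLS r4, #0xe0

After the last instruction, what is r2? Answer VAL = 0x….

VAL = 0x47

[0] flags=0010 → (cmp)
[1] flags=0010 LE?F → skip
[2] flags=0010 GT?T → r2=0x47
[3] flags=1000 → (cmp)
[4] flags=1000 HI?F → skip
[5] flags=1000 LS?T → r4=0xe0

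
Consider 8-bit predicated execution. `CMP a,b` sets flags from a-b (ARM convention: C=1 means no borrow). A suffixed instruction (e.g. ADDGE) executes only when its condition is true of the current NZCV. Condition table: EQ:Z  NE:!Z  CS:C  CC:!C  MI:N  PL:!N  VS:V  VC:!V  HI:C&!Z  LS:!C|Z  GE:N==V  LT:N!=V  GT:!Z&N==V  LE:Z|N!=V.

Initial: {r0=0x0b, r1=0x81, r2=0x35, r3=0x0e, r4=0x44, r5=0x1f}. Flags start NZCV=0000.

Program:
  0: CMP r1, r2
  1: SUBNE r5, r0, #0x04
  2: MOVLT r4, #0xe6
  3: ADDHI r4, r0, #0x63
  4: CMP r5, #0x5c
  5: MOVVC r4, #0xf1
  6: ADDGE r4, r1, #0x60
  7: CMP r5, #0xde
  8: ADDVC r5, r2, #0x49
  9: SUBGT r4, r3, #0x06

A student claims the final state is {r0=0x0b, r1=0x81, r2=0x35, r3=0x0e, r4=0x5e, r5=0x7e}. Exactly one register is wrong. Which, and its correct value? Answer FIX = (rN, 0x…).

0: ✓ CMP  NZCV=0011
1: ✓ SUBNE  r5←0x07
2: ✓ MOVLT  r4←0xe6
3: ✓ ADDHI  r4←0x6e
4: ✓ CMP  NZCV=1000
5: ✓ MOVVC  r4←0xf1
6: · ADDGE
7: ✓ CMP  NZCV=0000
8: ✓ ADDVC  r5←0x7e
9: ✓ SUBGT  r4←0x08

FIX = (r4, 0x08)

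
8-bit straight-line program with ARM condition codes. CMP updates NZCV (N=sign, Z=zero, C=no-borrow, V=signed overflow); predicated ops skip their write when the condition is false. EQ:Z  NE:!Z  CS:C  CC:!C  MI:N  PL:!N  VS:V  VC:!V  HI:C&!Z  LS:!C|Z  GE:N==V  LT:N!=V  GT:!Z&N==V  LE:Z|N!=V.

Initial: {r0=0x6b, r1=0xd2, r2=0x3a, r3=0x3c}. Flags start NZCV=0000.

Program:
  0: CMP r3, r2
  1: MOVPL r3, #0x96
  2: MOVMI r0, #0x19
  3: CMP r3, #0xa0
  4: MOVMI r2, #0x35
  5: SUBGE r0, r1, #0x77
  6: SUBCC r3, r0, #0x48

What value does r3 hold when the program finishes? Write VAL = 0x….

VAL = 0x23

0: ✓ CMP  NZCV=0010
1: ✓ MOVPL  r3←0x96
2: · MOVMI
3: ✓ CMP  NZCV=1000
4: ✓ MOVMI  r2←0x35
5: · SUBGE
6: ✓ SUBCC  r3←0x23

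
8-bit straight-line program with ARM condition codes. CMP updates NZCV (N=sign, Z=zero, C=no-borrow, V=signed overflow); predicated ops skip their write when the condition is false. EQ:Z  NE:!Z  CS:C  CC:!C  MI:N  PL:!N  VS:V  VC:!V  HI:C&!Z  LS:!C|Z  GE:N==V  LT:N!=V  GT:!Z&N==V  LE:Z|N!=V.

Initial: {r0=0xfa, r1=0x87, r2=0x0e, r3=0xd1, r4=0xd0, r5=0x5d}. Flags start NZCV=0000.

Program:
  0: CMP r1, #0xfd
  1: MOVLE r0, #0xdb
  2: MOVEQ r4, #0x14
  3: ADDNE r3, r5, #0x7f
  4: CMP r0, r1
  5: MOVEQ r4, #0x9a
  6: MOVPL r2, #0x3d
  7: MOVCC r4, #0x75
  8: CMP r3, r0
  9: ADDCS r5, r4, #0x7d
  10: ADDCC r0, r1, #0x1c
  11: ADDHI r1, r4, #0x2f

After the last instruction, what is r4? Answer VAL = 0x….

[0] flags=1000 → (cmp)
[1] flags=1000 LE?T → r0=0xdb
[2] flags=1000 EQ?F → skip
[3] flags=1000 NE?T → r3=0xdc
[4] flags=0010 → (cmp)
[5] flags=0010 EQ?F → skip
[6] flags=0010 PL?T → r2=0x3d
[7] flags=0010 CC?F → skip
[8] flags=0010 → (cmp)
[9] flags=0010 CS?T → r5=0x4d
[10] flags=0010 CC?F → skip
[11] flags=0010 HI?T → r1=0xff

VAL = 0xd0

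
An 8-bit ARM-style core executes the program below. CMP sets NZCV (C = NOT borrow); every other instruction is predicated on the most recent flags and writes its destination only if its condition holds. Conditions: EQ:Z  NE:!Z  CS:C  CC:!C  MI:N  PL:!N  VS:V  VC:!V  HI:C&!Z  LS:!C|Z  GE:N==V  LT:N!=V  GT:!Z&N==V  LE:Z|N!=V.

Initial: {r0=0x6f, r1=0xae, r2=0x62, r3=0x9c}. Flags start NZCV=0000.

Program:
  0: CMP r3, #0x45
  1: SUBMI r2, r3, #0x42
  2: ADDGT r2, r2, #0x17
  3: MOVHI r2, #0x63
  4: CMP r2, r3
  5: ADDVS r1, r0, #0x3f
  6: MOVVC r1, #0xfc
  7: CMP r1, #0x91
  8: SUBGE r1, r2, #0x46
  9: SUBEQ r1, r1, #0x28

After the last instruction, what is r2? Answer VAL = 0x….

[0] flags=0011 → (cmp)
[1] flags=0011 MI?F → skip
[2] flags=0011 GT?F → skip
[3] flags=0011 HI?T → r2=0x63
[4] flags=1001 → (cmp)
[5] flags=1001 VS?T → r1=0xae
[6] flags=1001 VC?F → skip
[7] flags=0010 → (cmp)
[8] flags=0010 GE?T → r1=0x1d
[9] flags=0010 EQ?F → skip

VAL = 0x63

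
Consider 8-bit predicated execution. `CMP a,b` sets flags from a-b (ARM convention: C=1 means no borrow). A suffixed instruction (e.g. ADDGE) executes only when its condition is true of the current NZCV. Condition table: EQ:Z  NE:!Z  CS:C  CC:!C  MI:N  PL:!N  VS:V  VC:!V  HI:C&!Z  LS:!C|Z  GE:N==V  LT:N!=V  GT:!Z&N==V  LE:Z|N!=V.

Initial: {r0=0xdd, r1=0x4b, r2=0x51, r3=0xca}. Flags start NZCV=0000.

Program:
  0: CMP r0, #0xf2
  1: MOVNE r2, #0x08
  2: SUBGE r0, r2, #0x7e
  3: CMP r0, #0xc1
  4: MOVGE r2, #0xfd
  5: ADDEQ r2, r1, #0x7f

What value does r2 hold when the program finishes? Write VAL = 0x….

[0] flags=1000 → (cmp)
[1] flags=1000 NE?T → r2=0x08
[2] flags=1000 GE?F → skip
[3] flags=0010 → (cmp)
[4] flags=0010 GE?T → r2=0xfd
[5] flags=0010 EQ?F → skip

VAL = 0xfd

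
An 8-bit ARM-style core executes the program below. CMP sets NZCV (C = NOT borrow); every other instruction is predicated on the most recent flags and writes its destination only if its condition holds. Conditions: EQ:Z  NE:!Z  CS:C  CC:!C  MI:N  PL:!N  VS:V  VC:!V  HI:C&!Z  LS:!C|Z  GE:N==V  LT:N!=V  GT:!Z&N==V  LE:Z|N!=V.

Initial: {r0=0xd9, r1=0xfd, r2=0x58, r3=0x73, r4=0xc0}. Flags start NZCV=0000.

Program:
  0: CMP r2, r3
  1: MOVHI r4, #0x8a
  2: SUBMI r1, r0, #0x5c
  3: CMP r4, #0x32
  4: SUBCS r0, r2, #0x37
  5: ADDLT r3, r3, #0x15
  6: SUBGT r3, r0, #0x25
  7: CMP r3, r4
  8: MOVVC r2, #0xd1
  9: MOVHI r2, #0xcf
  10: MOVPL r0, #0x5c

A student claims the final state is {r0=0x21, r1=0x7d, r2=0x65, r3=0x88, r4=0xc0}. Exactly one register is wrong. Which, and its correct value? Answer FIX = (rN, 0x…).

FIX = (r2, 0xd1)

[0] flags=1000 → (cmp)
[1] flags=1000 HI?F → skip
[2] flags=1000 MI?T → r1=0x7d
[3] flags=1010 → (cmp)
[4] flags=1010 CS?T → r0=0x21
[5] flags=1010 LT?T → r3=0x88
[6] flags=1010 GT?F → skip
[7] flags=1000 → (cmp)
[8] flags=1000 VC?T → r2=0xd1
[9] flags=1000 HI?F → skip
[10] flags=1000 PL?F → skip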